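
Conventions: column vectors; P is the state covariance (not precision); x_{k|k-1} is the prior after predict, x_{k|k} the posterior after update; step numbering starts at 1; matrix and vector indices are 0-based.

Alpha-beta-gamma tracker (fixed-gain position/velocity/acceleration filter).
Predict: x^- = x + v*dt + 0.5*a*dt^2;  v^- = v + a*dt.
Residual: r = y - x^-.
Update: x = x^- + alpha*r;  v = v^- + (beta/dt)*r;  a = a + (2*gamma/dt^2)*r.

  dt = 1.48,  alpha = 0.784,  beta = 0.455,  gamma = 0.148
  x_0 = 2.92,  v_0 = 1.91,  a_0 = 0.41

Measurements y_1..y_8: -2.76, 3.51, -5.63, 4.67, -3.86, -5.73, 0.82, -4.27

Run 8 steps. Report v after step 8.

step 1: x_pred=6.1958  r=-8.9558  x^+=-0.8255  v^+=-0.2365  a^+=-0.8002
step 2: x_pred=-2.0520  r=5.5620  x^+=2.3086  v^+=0.2891  a^+=-0.0486
step 3: x_pred=2.6832  r=-8.3132  x^+=-3.8344  v^+=-2.3386  a^+=-1.1720
step 4: x_pred=-8.5791  r=13.2491  x^+=1.8082  v^+=-0.0000  a^+=0.6184
step 5: x_pred=2.4854  r=-6.3454  x^+=-2.4894  v^+=-1.0356  a^+=-0.2391
step 6: x_pred=-4.2839  r=-1.4461  x^+=-5.4176  v^+=-1.8340  a^+=-0.4345
step 7: x_pred=-8.6079  r=9.4279  x^+=-1.2164  v^+=0.4213  a^+=0.8395
step 8: x_pred=0.3266  r=-4.5966  x^+=-3.2771  v^+=0.2507  a^+=0.2184

v_post = 0.2507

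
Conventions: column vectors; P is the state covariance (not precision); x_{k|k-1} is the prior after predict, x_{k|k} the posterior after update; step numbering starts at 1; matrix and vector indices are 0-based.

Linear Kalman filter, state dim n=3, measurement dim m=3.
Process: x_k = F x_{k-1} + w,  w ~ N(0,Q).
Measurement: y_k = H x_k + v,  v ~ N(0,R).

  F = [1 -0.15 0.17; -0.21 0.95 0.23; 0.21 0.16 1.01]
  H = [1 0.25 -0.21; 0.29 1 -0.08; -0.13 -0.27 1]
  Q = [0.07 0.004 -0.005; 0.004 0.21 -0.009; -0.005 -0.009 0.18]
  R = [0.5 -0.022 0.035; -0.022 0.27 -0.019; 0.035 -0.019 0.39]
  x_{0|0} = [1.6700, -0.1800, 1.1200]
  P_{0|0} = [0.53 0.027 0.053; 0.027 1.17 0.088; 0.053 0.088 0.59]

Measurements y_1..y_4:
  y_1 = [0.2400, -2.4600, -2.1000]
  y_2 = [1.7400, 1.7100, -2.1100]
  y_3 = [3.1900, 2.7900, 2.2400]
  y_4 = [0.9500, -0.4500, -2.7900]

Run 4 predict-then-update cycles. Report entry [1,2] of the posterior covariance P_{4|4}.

step 1: x^-=[1.8874, -0.2641, 1.4531]  P^-=[0.6488 -0.2030 0.2275; -0.2030 1.3431 0.3660; 0.2275 0.3660 0.8879]  S=[1.0364 0.1829 0.0809; 0.1829 1.4865 0.0074; 0.0809 0.0074 1.1158]  K=[0.5358 -0.0888 0.1392; -0.0994 0.8563 0.0282; 0.0335 0.2353 0.6767]  nu=[-1.2762, -2.6270, -3.3790]  x^+=[0.9668, -2.4821, -1.4946]  P^+=[0.3235 -0.1256 0.0829; -0.1256 0.2732 0.0487; 0.0829 0.0487 0.2845]
step 2: x^-=[1.0850, -2.9048, -1.7036]  P^-=[0.4712 -0.1927 0.1697; -0.1927 0.5492 0.0984; 0.1697 0.0984 0.5340]  S=[0.8511 0.0077 0.0873; 0.0077 0.7269 -0.0361; 0.0873 -0.0361 0.8612]  K=[0.4419 -0.0937 0.1376; -0.0964 0.6694 0.0090; 0.0368 0.1721 0.5671]  nu=[1.0234, 4.1638, -1.0496]  x^+=[1.0029, -0.2258, -1.5445]  P^+=[0.2714 -0.1102 0.0764; -0.1102 0.2172 0.0317; 0.0764 0.0317 0.2377]
step 3: x^-=[0.7742, -0.7804, -1.3854]  P^-=[0.4106 -0.1640 0.1494; -0.1640 0.4810 0.0681; 0.1494 0.0681 0.4753]  S=[0.8098 0.0128 0.0733; 0.0128 0.6757 -0.0538; 0.0733 -0.0538 0.8201]  K=[0.4073 -0.0815 0.1293; -0.0816 0.6350 -0.0004; 0.0310 0.1511 0.5405]  nu=[2.3200, 3.2350, 3.5154]  x^+=[1.9100, 1.0830, 1.0752]  P^+=[0.2501 -0.1002 0.0717; -0.1002 0.2045 0.0271; 0.0717 0.0271 0.2257]
step 4: x^-=[1.9303, 0.8751, 1.6603]  P^-=[0.3843 -0.1498 0.1401; -0.1498 0.4624 0.0621; 0.1401 0.0621 0.4589]  S=[0.7931 0.0180 0.0657; 0.0180 0.6643 -0.0583; 0.0657 -0.0583 0.8086]  K=[0.3916 -0.0744 0.1243; -0.0736 0.6250 -0.0025; 0.0272 0.1454 0.5325]  nu=[-0.8504, -1.7520, -3.9631]  x^+=[1.2351, -0.1475, -0.7279]  P^+=[0.2401 -0.0951 0.0691; -0.0951 0.2001 0.0262; 0.0691 0.0262 0.2219]

P_post[1,2] = 0.0262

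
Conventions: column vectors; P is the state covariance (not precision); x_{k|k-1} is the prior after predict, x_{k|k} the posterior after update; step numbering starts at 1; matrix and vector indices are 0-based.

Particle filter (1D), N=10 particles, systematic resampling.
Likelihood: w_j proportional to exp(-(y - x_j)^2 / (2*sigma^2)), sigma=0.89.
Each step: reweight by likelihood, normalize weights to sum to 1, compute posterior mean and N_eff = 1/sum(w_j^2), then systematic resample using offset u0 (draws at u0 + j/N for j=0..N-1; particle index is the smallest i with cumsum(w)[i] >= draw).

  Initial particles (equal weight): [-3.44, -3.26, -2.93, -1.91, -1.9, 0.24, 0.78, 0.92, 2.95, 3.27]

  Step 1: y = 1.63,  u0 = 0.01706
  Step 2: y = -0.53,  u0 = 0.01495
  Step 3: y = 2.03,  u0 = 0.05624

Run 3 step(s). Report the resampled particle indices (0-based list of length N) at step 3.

step 1: w=[0.0000, 0.0000, 0.0000, 0.0002, 0.0002, 0.1359, 0.2916, 0.3347, 0.1532, 0.0842]  mean=1.2947  Neff=4.0633  idx=[5, 5, 6, 6, 6, 7, 7, 7, 8, 9]
step 2: w=[0.2158, 0.2158, 0.1062, 0.1062, 0.1062, 0.0832, 0.0832, 0.0832, 0.0002, 0.0000]  mean=0.5823  Neff=6.7687  idx=[0, 0, 0, 1, 1, 2, 3, 4, 5, 6]
step 3: w=[0.0490, 0.0490, 0.0490, 0.0490, 0.0490, 0.1382, 0.1382, 0.1382, 0.1702, 0.1702]  mean=0.6953  Neff=7.8603  idx=[1, 3, 5, 5, 6, 7, 7, 8, 9, 9]

resampled_idx = [1, 3, 5, 5, 6, 7, 7, 8, 9, 9]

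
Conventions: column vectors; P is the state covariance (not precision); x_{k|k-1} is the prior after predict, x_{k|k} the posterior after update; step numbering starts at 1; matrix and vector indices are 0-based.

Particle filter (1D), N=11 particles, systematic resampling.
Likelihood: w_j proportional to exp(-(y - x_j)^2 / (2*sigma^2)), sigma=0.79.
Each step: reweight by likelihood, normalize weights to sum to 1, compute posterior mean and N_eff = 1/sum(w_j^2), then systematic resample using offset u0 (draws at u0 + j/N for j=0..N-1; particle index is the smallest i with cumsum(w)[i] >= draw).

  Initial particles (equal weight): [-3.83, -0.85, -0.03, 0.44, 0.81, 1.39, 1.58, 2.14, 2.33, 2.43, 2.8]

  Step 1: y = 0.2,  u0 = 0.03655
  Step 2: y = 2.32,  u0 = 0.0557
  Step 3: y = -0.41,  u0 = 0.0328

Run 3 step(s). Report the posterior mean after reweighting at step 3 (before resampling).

step 1: w=[0.0000, 0.1115, 0.2586, 0.2576, 0.2002, 0.0868, 0.0587, 0.0132, 0.0071, 0.0050, 0.0012]  mean=0.4467  Neff=5.0761  idx=[1, 2, 2, 2, 3, 3, 3, 4, 4, 5, 6]
step 2: w=[0.0002, 0.0071, 0.0071, 0.0071, 0.0351, 0.0351, 0.0351, 0.0958, 0.0958, 0.2977, 0.3839]  mean=1.2210  Neff=3.8731  idx=[4, 7, 8, 9, 9, 9, 9, 10, 10, 10, 10]
step 3: w=[0.3432, 0.1858, 0.1858, 0.0457, 0.0457, 0.0457, 0.0457, 0.0256, 0.0256, 0.0256, 0.0256]  mean=0.8680  Neff=5.0562  idx=[0, 0, 0, 0, 1, 1, 2, 2, 3, 5, 8]

post_mean = 0.8680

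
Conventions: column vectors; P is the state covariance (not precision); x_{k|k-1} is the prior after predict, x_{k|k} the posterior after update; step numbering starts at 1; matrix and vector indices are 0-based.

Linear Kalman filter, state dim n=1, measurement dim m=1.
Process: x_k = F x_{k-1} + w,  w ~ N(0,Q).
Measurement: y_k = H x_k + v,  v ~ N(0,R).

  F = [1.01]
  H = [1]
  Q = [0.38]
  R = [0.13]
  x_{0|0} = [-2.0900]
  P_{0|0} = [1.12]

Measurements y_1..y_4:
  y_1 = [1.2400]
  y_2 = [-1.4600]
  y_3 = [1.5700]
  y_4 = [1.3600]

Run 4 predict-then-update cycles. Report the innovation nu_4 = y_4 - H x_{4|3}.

innov = [0.3155]

step 1: x^-=[-2.1109]  P^-=[1.5225]  S=[1.6525]  K=[0.9213]  nu=[3.3509]  x^+=[0.9764]  P^+=[0.1198]
step 2: x^-=[0.9862]  P^-=[0.5022]  S=[0.6322]  K=[0.7944]  nu=[-2.4462]  x^+=[-0.9570]  P^+=[0.1033]
step 3: x^-=[-0.9665]  P^-=[0.4853]  S=[0.6153]  K=[0.7887]  nu=[2.5365]  x^+=[1.0341]  P^+=[0.1025]
step 4: x^-=[1.0445]  P^-=[0.4846]  S=[0.6146]  K=[0.7885]  nu=[0.3155]  x^+=[1.2933]  P^+=[0.1025]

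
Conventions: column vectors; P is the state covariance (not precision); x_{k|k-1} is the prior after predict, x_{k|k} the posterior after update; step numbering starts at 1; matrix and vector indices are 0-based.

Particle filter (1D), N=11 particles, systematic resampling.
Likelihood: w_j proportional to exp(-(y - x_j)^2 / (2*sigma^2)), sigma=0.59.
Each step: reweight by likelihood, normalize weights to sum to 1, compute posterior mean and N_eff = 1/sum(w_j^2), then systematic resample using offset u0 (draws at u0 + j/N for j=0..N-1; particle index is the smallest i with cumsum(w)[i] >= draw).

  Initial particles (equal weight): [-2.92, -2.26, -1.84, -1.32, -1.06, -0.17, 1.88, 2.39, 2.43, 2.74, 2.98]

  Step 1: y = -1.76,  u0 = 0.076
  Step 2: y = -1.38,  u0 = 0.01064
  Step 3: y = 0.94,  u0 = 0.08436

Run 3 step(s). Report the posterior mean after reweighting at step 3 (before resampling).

step 1: w=[0.0465, 0.2244, 0.3184, 0.2433, 0.1589, 0.0085, 0.0000, 0.0000, 0.0000, 0.0000, 0.0000]  mean=-1.7198  Neff=4.1947  idx=[1, 1, 1, 2, 2, 2, 3, 3, 3, 4, 4]
step 2: w=[0.0416, 0.0416, 0.0416, 0.0933, 0.0933, 0.0933, 0.1258, 0.1258, 0.1258, 0.1091, 0.1091]  mean=-1.5260  Neff=9.7526  idx=[0, 2, 3, 4, 5, 6, 7, 7, 8, 9, 10]
step 3: w=[0.0000, 0.0000, 0.0017, 0.0017, 0.0017, 0.0720, 0.0720, 0.0720, 0.0720, 0.3534, 0.3534]  mean=-1.1389  Neff=3.6957  idx=[6, 7, 8, 9, 9, 9, 9, 10, 10, 10, 10]

post_mean = -1.1389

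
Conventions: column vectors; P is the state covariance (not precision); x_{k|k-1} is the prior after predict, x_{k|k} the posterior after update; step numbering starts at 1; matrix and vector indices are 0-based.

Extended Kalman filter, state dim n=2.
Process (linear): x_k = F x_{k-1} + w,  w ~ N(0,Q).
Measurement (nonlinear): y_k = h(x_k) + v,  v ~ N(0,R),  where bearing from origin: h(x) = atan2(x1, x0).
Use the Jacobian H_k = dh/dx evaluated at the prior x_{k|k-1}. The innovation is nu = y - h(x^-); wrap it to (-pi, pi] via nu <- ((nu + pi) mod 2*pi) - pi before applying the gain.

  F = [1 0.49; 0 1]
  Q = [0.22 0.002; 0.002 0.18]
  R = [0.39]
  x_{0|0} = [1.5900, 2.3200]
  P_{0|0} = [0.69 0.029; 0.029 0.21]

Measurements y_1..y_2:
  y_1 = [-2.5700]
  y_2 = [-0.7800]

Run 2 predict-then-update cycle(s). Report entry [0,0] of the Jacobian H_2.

H_jac[0,0] = -0.1652

step 1: x^-=[2.7268, 2.3200]  P^-=[0.9888 0.1339; 0.1339 0.3900]  H_jac=[-0.1810 0.2127]  S=[0.4297]  K=[-0.3502; 0.1367]  nu=[3.0082]  x^+=[1.6733, 2.7311]  P^+=[0.9361 0.1545; 0.1545 0.3820]
step 2: x^-=[3.0116, 2.7311]  P^-=[1.3992 0.3436; 0.3436 0.5620]  H_jac=[-0.1652 0.1822]  S=[0.4262]  K=[-0.3956; 0.1070]  nu=[-1.5166]  x^+=[3.6115, 2.5688]  P^+=[1.3325 0.3617; 0.3617 0.5571]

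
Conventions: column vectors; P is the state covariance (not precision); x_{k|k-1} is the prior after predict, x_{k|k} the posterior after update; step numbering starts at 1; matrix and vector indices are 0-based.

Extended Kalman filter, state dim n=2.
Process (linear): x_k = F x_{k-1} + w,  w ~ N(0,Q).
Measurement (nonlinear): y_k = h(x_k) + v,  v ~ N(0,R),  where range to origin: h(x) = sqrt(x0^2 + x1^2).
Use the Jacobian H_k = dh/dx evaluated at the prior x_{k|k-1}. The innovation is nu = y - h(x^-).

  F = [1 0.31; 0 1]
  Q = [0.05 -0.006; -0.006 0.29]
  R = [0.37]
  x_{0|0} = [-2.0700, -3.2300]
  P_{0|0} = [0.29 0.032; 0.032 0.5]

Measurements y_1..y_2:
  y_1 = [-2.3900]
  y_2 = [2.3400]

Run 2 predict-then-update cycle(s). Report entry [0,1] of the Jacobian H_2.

step 1: x^-=[-3.0713, -3.2300]  P^-=[0.4079 0.1810; 0.1810 0.7900]  H_jac=[-0.6891 -0.7247]  S=[1.1593]  K=[-0.3556; -0.6014]  nu=[-6.8471]  x^+=[-0.6366, 0.8879]  P^+=[0.2613 -0.0669; -0.0669 0.3707]
step 2: x^-=[-0.3614, 0.8879]  P^-=[0.3054 0.0420; 0.0420 0.6607]  H_jac=[-0.3770 0.9262]  S=[0.9509]  K=[-0.0802; 0.6269]  nu=[1.3814]  x^+=[-0.4721, 1.7539]  P^+=[0.2993 0.0898; 0.0898 0.2870]

H_jac[0,1] = 0.9262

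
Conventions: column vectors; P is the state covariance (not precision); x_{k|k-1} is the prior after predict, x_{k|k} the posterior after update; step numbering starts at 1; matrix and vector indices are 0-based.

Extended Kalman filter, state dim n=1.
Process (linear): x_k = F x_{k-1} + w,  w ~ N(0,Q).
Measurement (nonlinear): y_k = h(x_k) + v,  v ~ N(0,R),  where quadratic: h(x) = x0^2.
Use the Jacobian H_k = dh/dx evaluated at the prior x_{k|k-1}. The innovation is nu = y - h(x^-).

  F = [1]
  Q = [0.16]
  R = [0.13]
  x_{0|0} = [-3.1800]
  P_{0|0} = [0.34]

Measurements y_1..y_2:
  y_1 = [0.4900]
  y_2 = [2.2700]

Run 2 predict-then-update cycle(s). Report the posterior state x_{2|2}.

x_post = [-1.5260]

step 1: x^-=[-3.1800]  P^-=[0.5000]  H_jac=[-6.3600]  S=[20.3548]  K=[-0.1562]  nu=[-9.6224]  x^+=[-1.6767]  P^+=[0.0032]
step 2: x^-=[-1.6767]  P^-=[0.1632]  H_jac=[-3.3534]  S=[1.9652]  K=[-0.2785]  nu=[-0.5413]  x^+=[-1.5260]  P^+=[0.0108]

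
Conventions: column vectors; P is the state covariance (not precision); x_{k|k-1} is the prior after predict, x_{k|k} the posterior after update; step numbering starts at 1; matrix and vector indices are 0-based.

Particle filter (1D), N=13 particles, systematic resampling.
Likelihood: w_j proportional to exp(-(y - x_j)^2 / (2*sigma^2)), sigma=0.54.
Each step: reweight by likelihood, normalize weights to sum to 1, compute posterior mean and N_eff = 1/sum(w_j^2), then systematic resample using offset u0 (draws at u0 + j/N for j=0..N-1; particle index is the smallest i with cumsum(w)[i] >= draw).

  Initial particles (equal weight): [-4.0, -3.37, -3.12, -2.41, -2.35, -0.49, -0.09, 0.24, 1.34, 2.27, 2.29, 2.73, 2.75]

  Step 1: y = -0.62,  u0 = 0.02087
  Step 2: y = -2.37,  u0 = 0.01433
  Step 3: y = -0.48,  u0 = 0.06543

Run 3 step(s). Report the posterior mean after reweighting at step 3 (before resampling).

post_mean = -0.4900

step 1: w=[0.0000, 0.0000, 0.0000, 0.0022, 0.0031, 0.5162, 0.3283, 0.1495, 0.0007, 0.0000, 0.0000, 0.0000, 0.0000]  mean=-0.2583  Neff=2.5217  idx=[5, 5, 5, 5, 5, 5, 5, 6, 6, 6, 6, 7, 7]
step 2: w=[0.1382, 0.1382, 0.1382, 0.1382, 0.1382, 0.1382, 0.1382, 0.0080, 0.0080, 0.0080, 0.0080, 0.0005, 0.0005]  mean=-0.4765  Neff=7.4696  idx=[0, 0, 1, 1, 2, 2, 3, 4, 4, 5, 5, 6, 6]
step 3: w=[0.0769, 0.0769, 0.0769, 0.0769, 0.0769, 0.0769, 0.0769, 0.0769, 0.0769, 0.0769, 0.0769, 0.0769, 0.0769]  mean=-0.4900  Neff=13.0000  idx=[0, 1, 2, 3, 4, 5, 6, 7, 8, 9, 10, 11, 12]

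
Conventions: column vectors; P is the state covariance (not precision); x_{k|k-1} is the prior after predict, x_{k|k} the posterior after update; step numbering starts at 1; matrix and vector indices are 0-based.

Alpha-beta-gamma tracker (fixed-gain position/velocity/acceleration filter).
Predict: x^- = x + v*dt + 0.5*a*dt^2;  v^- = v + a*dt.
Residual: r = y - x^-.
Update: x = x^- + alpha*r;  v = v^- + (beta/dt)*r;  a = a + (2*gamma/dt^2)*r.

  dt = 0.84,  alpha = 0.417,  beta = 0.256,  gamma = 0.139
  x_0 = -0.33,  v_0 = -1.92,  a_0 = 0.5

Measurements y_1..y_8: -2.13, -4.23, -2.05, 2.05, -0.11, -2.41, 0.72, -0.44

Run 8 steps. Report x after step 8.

step 1: x_pred=-1.7664  r=-0.3636  x^+=-1.9180  v^+=-1.6108  a^+=0.3567
step 2: x_pred=-3.1452  r=-1.0848  x^+=-3.5976  v^+=-1.6417  a^+=-0.0706
step 3: x_pred=-5.0016  r=2.9516  x^+=-3.7708  v^+=-0.8015  a^+=1.0923
step 4: x_pred=-4.0587  r=6.1087  x^+=-1.5114  v^+=1.9776  a^+=3.4990
step 5: x_pred=1.3843  r=-1.4943  x^+=0.7612  v^+=4.4614  a^+=2.9103
step 6: x_pred=5.5355  r=-7.9455  x^+=2.2222  v^+=4.4846  a^+=-0.2202
step 7: x_pred=5.9116  r=-5.1916  x^+=3.7467  v^+=2.7174  a^+=-2.2656
step 8: x_pred=5.2300  r=-5.6700  x^+=2.8656  v^+=-0.9137  a^+=-4.4996

x_post = 2.8656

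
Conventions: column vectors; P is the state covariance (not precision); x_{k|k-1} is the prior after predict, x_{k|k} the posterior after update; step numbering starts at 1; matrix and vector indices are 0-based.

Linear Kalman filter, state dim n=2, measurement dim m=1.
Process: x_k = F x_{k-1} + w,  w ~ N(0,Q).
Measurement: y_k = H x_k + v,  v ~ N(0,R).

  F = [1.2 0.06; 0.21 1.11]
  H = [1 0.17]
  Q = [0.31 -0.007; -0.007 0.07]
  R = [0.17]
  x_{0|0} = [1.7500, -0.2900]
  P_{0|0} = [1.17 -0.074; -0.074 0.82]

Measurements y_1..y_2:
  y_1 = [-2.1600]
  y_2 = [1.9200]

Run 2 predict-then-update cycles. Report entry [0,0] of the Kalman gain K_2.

step 1: x^-=[2.0826, 0.0456]  P^-=[1.9871 0.2430; 0.2430 1.0974]  S=[2.2714]  K=[0.8930; 0.1891]  nu=[-4.2504]  x^+=[-1.7130, -0.7581]  P^+=[0.1757 -0.1406; -0.1406 1.0162]
step 2: x^-=[-2.1011, -1.2012]  P^-=[0.5464 -0.0841; -0.0841 1.2643]  S=[0.7244]  K=[0.7346; 0.1806]  nu=[4.2253]  x^+=[1.0029, -0.4382]  P^+=[0.1555 -0.1802; -0.1802 1.2406]

K[0,0] = 0.7346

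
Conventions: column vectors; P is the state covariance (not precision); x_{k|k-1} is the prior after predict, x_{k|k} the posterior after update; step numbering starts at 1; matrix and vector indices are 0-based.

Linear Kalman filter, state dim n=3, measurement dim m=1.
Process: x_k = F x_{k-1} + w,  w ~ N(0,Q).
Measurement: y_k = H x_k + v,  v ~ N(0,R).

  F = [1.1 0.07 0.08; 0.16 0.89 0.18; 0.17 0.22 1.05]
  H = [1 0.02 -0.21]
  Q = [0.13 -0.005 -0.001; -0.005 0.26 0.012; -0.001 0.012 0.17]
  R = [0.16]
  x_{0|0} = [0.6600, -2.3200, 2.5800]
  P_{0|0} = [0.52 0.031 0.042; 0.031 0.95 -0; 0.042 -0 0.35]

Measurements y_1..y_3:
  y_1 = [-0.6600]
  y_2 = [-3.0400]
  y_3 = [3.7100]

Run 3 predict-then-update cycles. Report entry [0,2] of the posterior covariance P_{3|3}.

step 1: x^-=[0.7700, -1.4948, 2.3108]  P^-=[0.7783 0.1903 0.1972; 0.1903 1.0484 0.2924; 0.1972 0.2924 0.6342]  S=[0.8890]  K=[0.8332; 0.1686; 0.0786]  nu=[-0.9148]  x^+=[0.0078, -1.6490, 2.2389]  P^+=[0.1612 0.0654 0.1390; 0.0654 1.0231 0.2806; 0.1390 0.2806 0.6287]
step 2: x^-=[0.0723, -1.0634, 1.9894]  P^-=[0.3718 0.2138 0.3023; 0.2138 1.2115 0.6487; 0.3023 0.6487 1.1015]  S=[0.4569]  K=[0.6840; 0.2227; 0.1838]  nu=[-2.6732]  x^+=[-1.7562, -1.6588, 1.4981]  P^+=[0.1580 0.1442 0.2449; 0.1442 1.1888 0.6300; 0.2449 0.6300 1.0861]
step 3: x^-=[-1.9281, -1.4877, 0.9095]  P^-=[0.4063 0.3597 0.5182; 0.3597 1.4979 1.1436; 0.5182 1.1436 1.8188]  S=[0.4342]  K=[0.7016; 0.3443; 0.3666]  nu=[5.8588]  x^+=[2.1825, 0.5294, 3.0572]  P^+=[0.1925 0.2548 0.4066; 0.2548 1.4464 1.0888; 0.4066 1.0888 1.7604]

P_post[0,2] = 0.4066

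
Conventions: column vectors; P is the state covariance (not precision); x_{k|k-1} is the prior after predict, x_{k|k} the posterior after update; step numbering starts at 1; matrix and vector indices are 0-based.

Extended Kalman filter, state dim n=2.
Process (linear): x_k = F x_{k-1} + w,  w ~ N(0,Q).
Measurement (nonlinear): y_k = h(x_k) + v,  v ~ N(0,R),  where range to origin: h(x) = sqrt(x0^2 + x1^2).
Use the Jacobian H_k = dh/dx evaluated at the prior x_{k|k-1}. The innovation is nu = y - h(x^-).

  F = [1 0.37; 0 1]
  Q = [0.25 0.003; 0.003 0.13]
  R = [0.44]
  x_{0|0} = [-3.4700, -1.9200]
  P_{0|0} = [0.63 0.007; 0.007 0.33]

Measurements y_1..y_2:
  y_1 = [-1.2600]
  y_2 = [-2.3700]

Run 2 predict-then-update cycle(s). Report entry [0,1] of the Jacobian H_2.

H_jac[0,1] = -0.7072

step 1: x^-=[-4.1804, -1.9200]  P^-=[0.9304 0.1321; 0.1321 0.4600]  H_jac=[-0.9087 -0.4174]  S=[1.3886]  K=[-0.6485; -0.2247]  nu=[-5.8602]  x^+=[-0.3798, -0.6032]  P^+=[0.3463 -0.0703; -0.0703 0.3899]
step 2: x^-=[-0.6030, -0.6032]  P^-=[0.5977 0.0770; 0.0770 0.5199]  H_jac=[-0.7070 -0.7072]  S=[1.0758]  K=[-0.4434; -0.3924]  nu=[-3.2229]  x^+=[0.8261, 0.6614]  P^+=[0.3862 -0.1102; -0.1102 0.3543]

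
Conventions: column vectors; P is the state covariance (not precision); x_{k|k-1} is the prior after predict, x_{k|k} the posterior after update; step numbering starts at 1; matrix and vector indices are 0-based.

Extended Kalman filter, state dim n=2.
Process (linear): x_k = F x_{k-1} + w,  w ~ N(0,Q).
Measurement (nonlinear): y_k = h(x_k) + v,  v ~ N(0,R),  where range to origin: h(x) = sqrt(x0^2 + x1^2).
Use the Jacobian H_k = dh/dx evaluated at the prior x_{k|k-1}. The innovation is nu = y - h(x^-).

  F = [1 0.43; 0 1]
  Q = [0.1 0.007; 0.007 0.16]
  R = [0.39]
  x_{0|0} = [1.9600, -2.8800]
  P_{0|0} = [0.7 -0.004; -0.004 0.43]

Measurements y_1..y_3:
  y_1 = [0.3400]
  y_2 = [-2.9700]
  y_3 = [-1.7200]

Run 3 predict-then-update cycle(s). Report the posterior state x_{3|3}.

x_post = [-0.9907, 0.0526]

step 1: x^-=[0.7216, -2.8800]  P^-=[0.8761 0.1879; 0.1879 0.5900]  H_jac=[0.2430 -0.9700]  S=[0.9083]  K=[0.0338; -0.5798]  nu=[-2.6290]  x^+=[0.6329, -1.3557]  P^+=[0.8750 0.2057; 0.2057 0.2846]
step 2: x^-=[0.0499, -1.3557]  P^-=[1.2045 0.3351; 0.3351 0.4446]  H_jac=[0.0368 -0.9993]  S=[0.8110]  K=[-0.3582; -0.5327]  nu=[-4.3266]  x^+=[1.5997, 0.9490]  P^+=[1.1005 0.1803; 0.1803 0.2145]
step 3: x^-=[2.0078, 0.9490]  P^-=[1.3952 0.2796; 0.2796 0.3745]  H_jac=[0.9041 0.4273]  S=[1.8149]  K=[0.7609; 0.2275]  nu=[-3.9408]  x^+=[-0.9907, 0.0526]  P^+=[0.3445 -0.0345; -0.0345 0.2806]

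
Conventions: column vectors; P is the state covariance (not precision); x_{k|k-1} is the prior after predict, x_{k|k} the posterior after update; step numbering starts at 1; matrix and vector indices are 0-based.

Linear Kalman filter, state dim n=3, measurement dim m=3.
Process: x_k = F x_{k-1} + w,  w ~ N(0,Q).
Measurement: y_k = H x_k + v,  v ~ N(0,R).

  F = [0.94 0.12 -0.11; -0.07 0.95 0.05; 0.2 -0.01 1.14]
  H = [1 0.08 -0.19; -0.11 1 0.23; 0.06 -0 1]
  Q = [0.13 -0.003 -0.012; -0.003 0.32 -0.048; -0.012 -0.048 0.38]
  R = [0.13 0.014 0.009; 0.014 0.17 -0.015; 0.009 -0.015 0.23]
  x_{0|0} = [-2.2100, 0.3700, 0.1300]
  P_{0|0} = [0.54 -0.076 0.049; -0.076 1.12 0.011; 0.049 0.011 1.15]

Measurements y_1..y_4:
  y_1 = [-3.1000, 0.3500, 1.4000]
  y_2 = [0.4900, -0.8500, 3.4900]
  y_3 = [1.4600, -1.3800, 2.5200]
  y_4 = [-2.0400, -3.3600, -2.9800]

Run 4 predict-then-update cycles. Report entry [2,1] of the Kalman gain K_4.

K[2,1] = 0.0521

step 1: x^-=[-2.0473, 0.5127, -0.2975]  P^-=[0.6096 0.0172 -0.0042; 0.0172 1.3471 -0.0067; -0.0042 -0.0067 1.9186]  S=[0.8221 -0.0120 -0.3236; -0.0120 1.6194 0.4170; -0.3236 0.4170 2.1503]  K=[0.8015 -0.0636 0.1480; 0.1050 0.8706 -0.1557; -0.1072 0.0445 0.8674]  nu=[-1.1502, -0.3195, 1.8203]  x^+=[-2.6796, -0.1696, 1.3905]  P^+=[0.1112 0.0023 0.0355; 0.0023 0.1631 -0.0481; 0.0355 -0.0481 0.1957]
step 2: x^-=[-2.6921, 0.0960, 1.0509]  P^-=[0.2274 0.0159 0.0149; 0.0159 0.4631 -0.0940; 0.0149 -0.0940 0.6561]  S=[0.3838 0.0330 -0.0948; 0.0330 0.6231 0.0399; -0.0948 0.0399 0.8887]  K=[0.6173 -0.0482 0.1001; 0.0923 0.7090 -0.1267; -0.1314 0.0493 0.7231]  nu=[3.3741, -1.4838, 2.6006]  x^+=[-0.2774, -0.9743, 2.4149]  P^+=[0.0849 0.0027 0.0242; 0.0027 0.1330 -0.0391; 0.0242 -0.0391 0.1629]
step 3: x^-=[-0.6433, -0.7854, 2.7072]  P^-=[0.2055 0.0133 0.0034; 0.0133 0.4366 -0.0847; 0.0034 -0.0847 0.6071]  S=[0.3636 0.0283 -0.0973; 0.0283 0.5992 0.0391; -0.0973 0.0391 0.8382]  K=[0.5942 -0.0482 0.0900; 0.0897 0.6975 -0.1222; -0.1416 0.0518 0.7056]  nu=[2.6805, -1.2880, -0.1486]  x^+=[0.9982, -1.4251, 2.1562]  P^+=[0.0813 0.0027 0.0219; 0.0027 0.1307 -0.0379; 0.0219 -0.0379 0.1589]
step 4: x^-=[0.5301, -1.3159, 2.6719]  P^-=[0.2027 0.0130 0.0010; 0.0130 0.4346 -0.0834; 0.0010 -0.0834 0.6007]  S=[0.3614 0.0276 -0.0986; 0.0276 0.5976 0.0391; -0.0986 0.0391 0.8315]  K=[0.5910 -0.0483 0.0882; 0.0895 0.6966 -0.1215; -0.1437 0.0521 0.7030]  nu=[-1.9571, -2.6003, -5.6837]  x^+=[-1.0021, -2.6120, -1.1777]  P^+=[0.0808 0.0027 0.0215; 0.0027 0.1305 -0.0377; 0.0215 -0.0377 0.1583]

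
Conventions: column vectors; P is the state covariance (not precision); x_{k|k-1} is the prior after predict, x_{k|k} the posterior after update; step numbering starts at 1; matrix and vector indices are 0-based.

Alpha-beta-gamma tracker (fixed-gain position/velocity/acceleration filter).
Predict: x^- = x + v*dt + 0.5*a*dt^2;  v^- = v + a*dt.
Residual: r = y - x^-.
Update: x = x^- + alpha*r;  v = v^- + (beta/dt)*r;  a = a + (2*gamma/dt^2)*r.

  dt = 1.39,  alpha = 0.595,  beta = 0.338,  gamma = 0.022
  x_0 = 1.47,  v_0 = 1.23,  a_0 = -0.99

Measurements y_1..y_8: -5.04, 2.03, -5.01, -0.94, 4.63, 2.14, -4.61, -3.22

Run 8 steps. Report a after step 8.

a_post = -0.4632

step 1: x_pred=2.2233  r=-7.2633  x^+=-2.0984  v^+=-1.9123  a^+=-1.1554
step 2: x_pred=-5.8726  r=7.9026  x^+=-1.1706  v^+=-1.5967  a^+=-0.9754
step 3: x_pred=-4.3322  r=-0.6778  x^+=-4.7355  v^+=-3.1173  a^+=-0.9909
step 4: x_pred=-10.0258  r=9.0858  x^+=-4.6198  v^+=-2.2853  a^+=-0.7840
step 5: x_pred=-8.5537  r=13.1837  x^+=-0.7094  v^+=-0.1692  a^+=-0.4837
step 6: x_pred=-1.4119  r=3.5519  x^+=0.7015  v^+=0.0221  a^+=-0.4028
step 7: x_pred=0.3431  r=-4.9531  x^+=-2.6040  v^+=-1.7422  a^+=-0.5156
step 8: x_pred=-5.5239  r=2.3039  x^+=-4.1531  v^+=-1.8988  a^+=-0.4632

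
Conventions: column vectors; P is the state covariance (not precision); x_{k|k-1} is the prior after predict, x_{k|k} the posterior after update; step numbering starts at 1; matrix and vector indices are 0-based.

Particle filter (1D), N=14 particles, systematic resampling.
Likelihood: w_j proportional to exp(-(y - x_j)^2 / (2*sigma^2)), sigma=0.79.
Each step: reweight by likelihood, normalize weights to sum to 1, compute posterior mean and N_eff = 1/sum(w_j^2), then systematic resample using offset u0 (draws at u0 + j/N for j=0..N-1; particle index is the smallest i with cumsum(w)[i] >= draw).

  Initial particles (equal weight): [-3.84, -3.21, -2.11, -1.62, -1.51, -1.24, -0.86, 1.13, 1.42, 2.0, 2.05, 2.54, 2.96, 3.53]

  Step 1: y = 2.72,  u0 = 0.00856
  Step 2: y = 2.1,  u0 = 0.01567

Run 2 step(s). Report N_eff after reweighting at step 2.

step 1: w=[0.0000, 0.0000, 0.0000, 0.0000, 0.0000, 0.0000, 0.0000, 0.0309, 0.0605, 0.1546, 0.1635, 0.2283, 0.2237, 0.1385]  mean=2.4961  Neff=5.6630  idx=[7, 8, 9, 9, 10, 10, 11, 11, 11, 12, 12, 12, 13, 13]
step 2: w=[0.0482, 0.0708, 0.1017, 0.1017, 0.1023, 0.1023, 0.0878, 0.0878, 0.0878, 0.0567, 0.0567, 0.0567, 0.0199, 0.0199]  mean=2.2935  Neff=12.1269  idx=[0, 1, 2, 3, 3, 4, 5, 5, 6, 7, 8, 9, 10, 11]

N_eff = 12.1269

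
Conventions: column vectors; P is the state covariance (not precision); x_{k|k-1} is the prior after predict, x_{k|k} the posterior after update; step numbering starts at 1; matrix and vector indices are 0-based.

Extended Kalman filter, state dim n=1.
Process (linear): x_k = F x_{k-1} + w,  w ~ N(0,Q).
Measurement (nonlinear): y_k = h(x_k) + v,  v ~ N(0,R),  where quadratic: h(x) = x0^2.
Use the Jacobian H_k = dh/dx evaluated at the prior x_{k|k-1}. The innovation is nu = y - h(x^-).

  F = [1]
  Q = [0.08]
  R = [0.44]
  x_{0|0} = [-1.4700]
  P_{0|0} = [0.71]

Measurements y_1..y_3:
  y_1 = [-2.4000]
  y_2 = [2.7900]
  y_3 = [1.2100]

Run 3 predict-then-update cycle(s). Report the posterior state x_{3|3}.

step 1: x^-=[-1.4700]  P^-=[0.7900]  H_jac=[-2.9400]  S=[7.2684]  K=[-0.3195]  nu=[-4.5609]  x^+=[-0.0126]  P^+=[0.0478]
step 2: x^-=[-0.0126]  P^-=[0.1278]  H_jac=[-0.0252]  S=[0.4401]  K=[-0.0073]  nu=[2.7898]  x^+=[-0.0330]  P^+=[0.1278]
step 3: x^-=[-0.0330]  P^-=[0.2078]  H_jac=[-0.0660]  S=[0.4409]  K=[-0.0311]  nu=[1.2089]  x^+=[-0.0706]  P^+=[0.2074]

x_post = [-0.0706]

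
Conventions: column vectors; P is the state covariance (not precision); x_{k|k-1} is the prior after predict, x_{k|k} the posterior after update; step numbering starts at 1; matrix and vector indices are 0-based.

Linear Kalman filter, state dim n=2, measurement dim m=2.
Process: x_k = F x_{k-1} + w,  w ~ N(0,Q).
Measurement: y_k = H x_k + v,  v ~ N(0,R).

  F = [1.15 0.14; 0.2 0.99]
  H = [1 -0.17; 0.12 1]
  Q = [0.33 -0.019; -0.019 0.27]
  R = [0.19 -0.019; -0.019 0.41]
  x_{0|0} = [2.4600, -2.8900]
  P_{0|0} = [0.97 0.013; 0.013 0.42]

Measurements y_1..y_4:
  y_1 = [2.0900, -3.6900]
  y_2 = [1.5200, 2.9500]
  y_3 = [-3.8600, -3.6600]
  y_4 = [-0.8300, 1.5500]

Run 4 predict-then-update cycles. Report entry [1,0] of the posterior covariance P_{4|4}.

P_post[1,0] = 0.0189

step 1: x^-=[2.4244, -2.3691]  P^-=[1.6252 0.2775; 0.2775 0.7256]  S=[1.7419 0.3245; 0.3245 1.2256]  K=[0.8774 0.1532; -0.0283 0.6267]  nu=[-0.7371, -1.6118]  x^+=[1.5306, -3.3584]  P^+=[0.1682 0.0260; 0.0260 0.2544]
step 2: x^-=[1.2901, -3.0187]  P^-=[0.5658 0.0852; 0.0852 0.5363]  S=[0.7423 0.0412; 0.0412 0.9749]  K=[0.7357 0.1260; -0.0392 0.5623]  nu=[-0.2832, 5.8139]  x^+=[1.8140, 0.2613]  P^+=[0.1409 0.0208; 0.0208 0.2288]
step 3: x^-=[2.1227, 0.6215]  P^-=[0.5275 0.0693; 0.0693 0.5081]  S=[0.7086 0.0258; 0.0258 0.9423]  K=[0.7234 0.1209; -0.0441 0.5492]  nu=[-5.8771, -4.5363]  x^+=[-2.6771, -1.6108]  P^+=[0.1384 0.0192; 0.0192 0.2237]
step 4: x^-=[-3.3042, -2.1301]  P^-=[0.5236 0.0663; 0.0663 0.5024]  S=[0.7056 0.0233; 0.0233 0.9359]  K=[0.7222 0.1199; -0.0452 0.5465]  nu=[2.1121, 4.0766]  x^+=[-1.2900, 0.0021]  P^+=[0.1381 0.0189; 0.0189 0.2226]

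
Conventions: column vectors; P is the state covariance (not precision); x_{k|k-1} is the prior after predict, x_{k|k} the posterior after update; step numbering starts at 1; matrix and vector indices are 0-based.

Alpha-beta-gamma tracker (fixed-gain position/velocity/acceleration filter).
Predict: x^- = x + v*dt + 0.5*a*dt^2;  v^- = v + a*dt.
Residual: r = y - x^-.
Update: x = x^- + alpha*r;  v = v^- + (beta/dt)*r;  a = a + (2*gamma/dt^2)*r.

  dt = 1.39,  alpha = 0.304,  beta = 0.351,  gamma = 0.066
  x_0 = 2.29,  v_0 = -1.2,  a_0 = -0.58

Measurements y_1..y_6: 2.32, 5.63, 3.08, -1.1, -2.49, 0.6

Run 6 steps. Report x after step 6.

x_post = -0.6349

step 1: x_pred=0.0617  r=2.2583  x^+=0.7482  v^+=-1.4359  a^+=-0.4257
step 2: x_pred=-1.6590  r=7.2890  x^+=0.5569  v^+=-0.1871  a^+=0.0723
step 3: x_pred=0.3666  r=2.7134  x^+=1.1915  v^+=0.5985  a^+=0.2576
step 4: x_pred=2.2724  r=-3.3724  x^+=1.2472  v^+=0.1051  a^+=0.0272
step 5: x_pred=1.4196  r=-3.9096  x^+=0.2311  v^+=-0.8443  a^+=-0.2399
step 6: x_pred=-1.1742  r=1.7742  x^+=-0.6349  v^+=-0.7297  a^+=-0.1186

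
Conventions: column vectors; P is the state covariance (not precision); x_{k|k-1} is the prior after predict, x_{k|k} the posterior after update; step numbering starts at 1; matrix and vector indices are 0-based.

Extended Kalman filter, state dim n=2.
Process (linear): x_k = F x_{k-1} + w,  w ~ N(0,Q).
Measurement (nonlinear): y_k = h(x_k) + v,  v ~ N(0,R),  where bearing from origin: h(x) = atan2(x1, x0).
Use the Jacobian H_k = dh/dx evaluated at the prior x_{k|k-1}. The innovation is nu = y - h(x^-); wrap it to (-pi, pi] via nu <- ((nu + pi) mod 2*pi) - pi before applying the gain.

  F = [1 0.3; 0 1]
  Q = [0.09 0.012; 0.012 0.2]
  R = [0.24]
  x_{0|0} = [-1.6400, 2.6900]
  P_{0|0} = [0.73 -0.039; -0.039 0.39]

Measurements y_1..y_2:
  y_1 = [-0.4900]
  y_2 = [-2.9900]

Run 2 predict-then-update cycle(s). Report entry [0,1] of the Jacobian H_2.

H_jac[0,1] = 0.1373

step 1: x^-=[-0.8330, 2.6900]  P^-=[0.8317 0.0900; 0.0900 0.5900]  H_jac=[-0.3392 -0.1050]  S=[0.3486]  K=[-0.8364; -0.2653]  nu=[-2.3611]  x^+=[1.1418, 3.3165]  P^+=[0.5878 0.0126; 0.0126 0.5655]
step 2: x^-=[2.1367, 3.3165]  P^-=[0.7363 0.1943; 0.1943 0.7655]  H_jac=[-0.2131 0.1373]  S=[0.2765]  K=[-0.4710; 0.2303]  nu=[2.2947]  x^+=[1.0559, 3.8451]  P^+=[0.6750 0.2243; 0.2243 0.7508]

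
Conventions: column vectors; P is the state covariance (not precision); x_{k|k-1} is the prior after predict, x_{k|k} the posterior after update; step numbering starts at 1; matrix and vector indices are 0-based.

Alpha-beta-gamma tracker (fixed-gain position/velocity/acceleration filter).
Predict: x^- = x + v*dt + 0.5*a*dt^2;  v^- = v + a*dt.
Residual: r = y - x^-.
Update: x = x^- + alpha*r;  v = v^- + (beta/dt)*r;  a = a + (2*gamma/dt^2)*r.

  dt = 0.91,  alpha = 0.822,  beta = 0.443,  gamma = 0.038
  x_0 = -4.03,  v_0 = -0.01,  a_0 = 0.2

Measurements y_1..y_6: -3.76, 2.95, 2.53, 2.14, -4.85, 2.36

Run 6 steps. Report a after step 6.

a_post = 0.1164

step 1: x_pred=-3.9563  r=0.1963  x^+=-3.7949  v^+=0.2676  a^+=0.2180
step 2: x_pred=-3.4612  r=6.4112  x^+=1.8088  v^+=3.5870  a^+=0.8064
step 3: x_pred=5.4069  r=-2.8769  x^+=3.0421  v^+=2.9203  a^+=0.5424
step 4: x_pred=5.9242  r=-3.7842  x^+=2.8136  v^+=1.5717  a^+=0.1951
step 5: x_pred=4.3246  r=-9.1746  x^+=-3.2169  v^+=-2.7171  a^+=-0.6469
step 6: x_pred=-5.9573  r=8.3173  x^+=0.8795  v^+=0.7432  a^+=0.1164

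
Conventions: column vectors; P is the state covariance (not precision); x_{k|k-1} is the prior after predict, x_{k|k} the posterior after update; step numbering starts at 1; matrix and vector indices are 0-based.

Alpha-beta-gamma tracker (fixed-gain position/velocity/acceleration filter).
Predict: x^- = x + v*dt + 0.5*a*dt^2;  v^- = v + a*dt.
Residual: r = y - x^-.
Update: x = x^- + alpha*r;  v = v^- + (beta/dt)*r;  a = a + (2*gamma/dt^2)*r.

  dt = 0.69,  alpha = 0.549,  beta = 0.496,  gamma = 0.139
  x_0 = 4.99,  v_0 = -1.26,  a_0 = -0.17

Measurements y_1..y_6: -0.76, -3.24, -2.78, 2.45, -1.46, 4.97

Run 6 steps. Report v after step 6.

v_post = 9.7459

step 1: x_pred=4.0801  r=-4.8401  x^+=1.4229  v^+=-4.8566  a^+=-2.9962
step 2: x_pred=-2.6414  r=-0.5986  x^+=-2.9700  v^+=-7.3543  a^+=-3.3457
step 3: x_pred=-8.8409  r=6.0609  x^+=-5.5135  v^+=-5.3060  a^+=0.1933
step 4: x_pred=-9.1286  r=11.5786  x^+=-2.7719  v^+=3.1506  a^+=6.9542
step 5: x_pred=1.0574  r=-2.5174  x^+=-0.3247  v^+=6.1393  a^+=5.4842
step 6: x_pred=5.2170  r=-0.2470  x^+=5.0814  v^+=9.7459  a^+=5.3400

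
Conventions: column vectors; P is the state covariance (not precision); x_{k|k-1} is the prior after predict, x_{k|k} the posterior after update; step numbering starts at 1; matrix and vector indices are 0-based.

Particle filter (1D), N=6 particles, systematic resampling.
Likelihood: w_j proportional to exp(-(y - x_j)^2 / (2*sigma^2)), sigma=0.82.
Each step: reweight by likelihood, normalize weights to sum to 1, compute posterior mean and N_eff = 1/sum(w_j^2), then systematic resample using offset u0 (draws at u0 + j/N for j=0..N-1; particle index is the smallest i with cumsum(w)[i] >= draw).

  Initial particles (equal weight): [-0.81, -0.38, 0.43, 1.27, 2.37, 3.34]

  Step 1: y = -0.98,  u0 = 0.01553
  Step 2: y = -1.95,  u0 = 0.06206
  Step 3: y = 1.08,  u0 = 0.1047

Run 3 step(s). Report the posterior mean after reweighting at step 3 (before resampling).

step 1: w=[0.4905, 0.3835, 0.1143, 0.0116, 0.0001, 0.0000]  mean=-0.4789  Neff=2.4947  idx=[0, 0, 0, 1, 1, 1]
step 2: w=[0.2347, 0.2347, 0.2347, 0.0987, 0.0987, 0.0987]  mean=-0.6827  Neff=5.1436  idx=[0, 0, 1, 2, 3, 4]
step 3: w=[0.1017, 0.1017, 0.1017, 0.1017, 0.2967, 0.2967]  mean=-0.5548  Neff=4.6000  idx=[1, 2, 4, 4, 5, 5]

post_mean = -0.5548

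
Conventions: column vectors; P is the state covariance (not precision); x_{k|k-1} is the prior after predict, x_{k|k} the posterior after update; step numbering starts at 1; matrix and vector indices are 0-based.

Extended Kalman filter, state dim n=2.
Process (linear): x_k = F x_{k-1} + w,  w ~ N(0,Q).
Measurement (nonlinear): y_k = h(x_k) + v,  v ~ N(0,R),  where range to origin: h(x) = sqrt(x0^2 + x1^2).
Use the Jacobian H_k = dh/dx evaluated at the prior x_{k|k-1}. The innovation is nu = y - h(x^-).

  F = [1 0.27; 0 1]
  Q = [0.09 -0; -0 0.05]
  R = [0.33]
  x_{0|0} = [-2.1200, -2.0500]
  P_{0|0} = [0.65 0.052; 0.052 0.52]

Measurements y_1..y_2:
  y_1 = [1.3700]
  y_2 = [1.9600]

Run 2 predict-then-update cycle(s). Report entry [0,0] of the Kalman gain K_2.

step 1: x^-=[-2.6735, -2.0500]  P^-=[0.8060 0.1924; 0.1924 0.5700]  H_jac=[-0.7936 -0.6085]  S=[1.2344]  K=[-0.6130; -0.4047]  nu=[-1.9990]  x^+=[-1.4482, -1.2411]  P^+=[0.3422 -0.1138; -0.1138 0.3679]
step 2: x^-=[-1.7833, -1.2411]  P^-=[0.3975 -0.0145; -0.0145 0.4179]  H_jac=[-0.8208 -0.5712]  S=[0.7206]  K=[-0.4413; -0.3148]  nu=[-0.2126]  x^+=[-1.6894, -1.1742]  P^+=[0.2572 -0.1146; -0.1146 0.3465]

K[0,0] = -0.4413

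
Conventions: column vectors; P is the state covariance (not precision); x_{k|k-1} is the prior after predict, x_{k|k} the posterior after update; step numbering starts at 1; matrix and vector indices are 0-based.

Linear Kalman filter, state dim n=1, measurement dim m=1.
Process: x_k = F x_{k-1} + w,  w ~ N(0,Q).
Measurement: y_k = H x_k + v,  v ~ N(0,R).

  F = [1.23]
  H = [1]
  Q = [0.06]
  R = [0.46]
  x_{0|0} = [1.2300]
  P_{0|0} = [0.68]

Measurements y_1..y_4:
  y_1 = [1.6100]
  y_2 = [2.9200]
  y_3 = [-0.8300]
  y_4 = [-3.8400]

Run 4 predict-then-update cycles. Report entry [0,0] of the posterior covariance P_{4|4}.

P_post[0,0] = 0.2139

step 1: x^-=[1.5129]  P^-=[1.0888]  S=[1.5488]  K=[0.7030]  nu=[0.0971]  x^+=[1.5812]  P^+=[0.3234]
step 2: x^-=[1.9448]  P^-=[0.5492]  S=[1.0092]  K=[0.5442]  nu=[0.9752]  x^+=[2.4755]  P^+=[0.2503]
step 3: x^-=[3.0449]  P^-=[0.4387]  S=[0.8987]  K=[0.4882]  nu=[-3.8749]  x^+=[1.1533]  P^+=[0.2246]
step 4: x^-=[1.4186]  P^-=[0.3997]  S=[0.8597]  K=[0.4650]  nu=[-5.2586]  x^+=[-1.0264]  P^+=[0.2139]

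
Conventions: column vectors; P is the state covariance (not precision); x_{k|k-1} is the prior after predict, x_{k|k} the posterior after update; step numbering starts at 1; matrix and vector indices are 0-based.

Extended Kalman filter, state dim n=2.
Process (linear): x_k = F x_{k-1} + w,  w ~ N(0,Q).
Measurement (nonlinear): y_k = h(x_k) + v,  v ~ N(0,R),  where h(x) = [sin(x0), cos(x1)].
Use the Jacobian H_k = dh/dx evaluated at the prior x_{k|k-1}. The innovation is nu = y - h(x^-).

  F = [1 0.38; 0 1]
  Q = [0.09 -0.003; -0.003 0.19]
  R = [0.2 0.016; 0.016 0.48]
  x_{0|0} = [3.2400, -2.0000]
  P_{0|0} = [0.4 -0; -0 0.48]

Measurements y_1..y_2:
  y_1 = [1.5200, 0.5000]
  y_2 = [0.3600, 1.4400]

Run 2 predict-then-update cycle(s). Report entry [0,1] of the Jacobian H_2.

step 1: x^-=[2.4800, -2.0000]  P^-=[0.5593 0.1794; 0.1794 0.6700]  H_jac=[-0.7890 0.0000; 0.0000 0.9093]  S=[0.5482 -0.1127; -0.1127 1.0340]  K=[-0.7903 0.0716; -0.1402 0.5739]  nu=[0.9056, 0.9161]  x^+=[1.8299, -1.6012]  P^+=[0.1989 0.0239; 0.0239 0.3005]
step 2: x^-=[1.2215, -1.6012]  P^-=[0.3504 0.1351; 0.1351 0.4905]  H_jac=[0.3423 0.0000; 0.0000 0.9995]  S=[0.2411 0.0622; 0.0622 0.9700]  K=[0.4694 0.1091; 0.0624 0.5014]  nu=[-0.5796, 1.4704]  x^+=[1.1098, -0.9001]  P^+=[0.2794 0.0599; 0.0599 0.2418]

H_jac[0,1] = 0.0000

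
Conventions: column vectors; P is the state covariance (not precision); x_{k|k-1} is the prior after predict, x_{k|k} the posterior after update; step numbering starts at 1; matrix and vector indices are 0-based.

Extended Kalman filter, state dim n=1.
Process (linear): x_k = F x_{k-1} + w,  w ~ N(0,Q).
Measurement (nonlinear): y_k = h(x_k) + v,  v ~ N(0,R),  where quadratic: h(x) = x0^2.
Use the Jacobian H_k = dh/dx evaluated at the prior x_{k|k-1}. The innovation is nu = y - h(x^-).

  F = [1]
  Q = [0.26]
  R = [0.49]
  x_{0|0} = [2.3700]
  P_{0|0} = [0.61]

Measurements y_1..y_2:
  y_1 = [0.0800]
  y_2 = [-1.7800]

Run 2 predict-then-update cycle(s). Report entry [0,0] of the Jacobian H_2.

step 1: x^-=[2.3700]  P^-=[0.8700]  H_jac=[4.7400]  S=[20.0368]  K=[0.2058]  nu=[-5.5369]  x^+=[1.2304]  P^+=[0.0213]
step 2: x^-=[1.2304]  P^-=[0.2813]  H_jac=[2.4609]  S=[2.1934]  K=[0.3156]  nu=[-3.2940]  x^+=[0.1909]  P^+=[0.0628]

H_jac[0,0] = 2.4609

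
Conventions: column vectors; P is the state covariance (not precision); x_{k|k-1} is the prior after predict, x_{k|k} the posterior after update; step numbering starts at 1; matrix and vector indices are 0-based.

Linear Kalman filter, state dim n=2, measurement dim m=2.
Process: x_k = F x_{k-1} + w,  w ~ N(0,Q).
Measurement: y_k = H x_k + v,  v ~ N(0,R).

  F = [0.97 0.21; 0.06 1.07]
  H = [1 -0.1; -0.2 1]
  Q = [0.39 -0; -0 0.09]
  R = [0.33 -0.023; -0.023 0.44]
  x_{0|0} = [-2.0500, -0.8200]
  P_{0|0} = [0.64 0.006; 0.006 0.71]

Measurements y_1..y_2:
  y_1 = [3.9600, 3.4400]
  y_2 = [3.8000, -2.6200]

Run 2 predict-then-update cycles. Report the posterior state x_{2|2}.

step 1: x^-=[-2.1607, -1.0004]  P^-=[1.0259 0.2031; 0.2031 0.9060]  S=[1.3244 -0.1116; -0.1116 1.3058]  K=[0.7647 0.0638; 0.1418 0.6748]  nu=[6.0207, 4.0083]  x^+=[2.6989, 2.5584]  P^+=[0.2571 0.0619; 0.0619 0.3060]
step 2: x^-=[3.1552, 2.8994]  P^-=[0.6706 0.1487; 0.1487 0.4493]  S=[0.9753 -0.0503; -0.0503 0.8566]  K=[0.6752 0.0567; 0.1321 0.4975]  nu=[0.9348, -4.8884]  x^+=[3.5090, 0.5909]  P^+=[0.2270 0.0548; 0.0548 0.2268]

x_post = [3.5090, 0.5909]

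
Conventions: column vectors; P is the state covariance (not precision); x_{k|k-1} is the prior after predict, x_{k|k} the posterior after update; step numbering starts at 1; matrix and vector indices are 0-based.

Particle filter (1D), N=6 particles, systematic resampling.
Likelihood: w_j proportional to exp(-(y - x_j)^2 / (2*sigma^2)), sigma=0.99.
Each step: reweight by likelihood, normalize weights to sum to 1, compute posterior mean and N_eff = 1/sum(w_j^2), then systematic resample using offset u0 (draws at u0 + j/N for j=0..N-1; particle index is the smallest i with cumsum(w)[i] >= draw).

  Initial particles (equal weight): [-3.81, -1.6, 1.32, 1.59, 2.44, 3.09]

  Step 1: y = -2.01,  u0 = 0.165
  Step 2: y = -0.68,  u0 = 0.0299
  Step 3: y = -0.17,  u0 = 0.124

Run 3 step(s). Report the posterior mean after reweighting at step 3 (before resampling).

step 1: w=[0.1719, 0.8238, 0.0031, 0.0012, 0.0000, 0.0000]  mean=-1.9667  Neff=1.4122  idx=[0, 1, 1, 1, 1, 2]
step 2: w=[0.0025, 0.2375, 0.2375, 0.2375, 0.2375, 0.0475]  mean=-1.4667  Neff=4.3881  idx=[1, 1, 2, 3, 3, 4]
step 3: w=[0.1667, 0.1667, 0.1667, 0.1667, 0.1667, 0.1667]  mean=-1.6000  Neff=6.0000  idx=[0, 1, 2, 3, 4, 5]

post_mean = -1.6000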